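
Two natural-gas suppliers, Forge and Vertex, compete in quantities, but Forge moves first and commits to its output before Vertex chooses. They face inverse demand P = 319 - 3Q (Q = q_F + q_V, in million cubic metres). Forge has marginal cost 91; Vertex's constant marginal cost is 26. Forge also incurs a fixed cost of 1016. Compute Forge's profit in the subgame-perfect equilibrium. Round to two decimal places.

The follower Vertex best-responds to any q_F: π_V = (319 - 3Q)q_V - 26q_V.
Follower FOC: 293 - 3q_F - 6q_V = 0, so q_V(q_F) = (293 - 3q_F)/6.
The leader anticipates this reaction. Substituting into P = 319 - 3Q gives P = 345/2 - (3/2)q_F, so π_F = (345/2 - (3/2)q_F)q_F - 91q_F.
The leader's first-order condition 163/2 - 3q_F = 0 yields q_F = 163/6.
Then q_V = (293 - 3·(163/6))/6 = 141/4.
Price P = 319 - 3·(749/12) = 527/4.
Forge's profit: (527/4 - 91)·(163/6) - 1016 = 91.0417.

91.04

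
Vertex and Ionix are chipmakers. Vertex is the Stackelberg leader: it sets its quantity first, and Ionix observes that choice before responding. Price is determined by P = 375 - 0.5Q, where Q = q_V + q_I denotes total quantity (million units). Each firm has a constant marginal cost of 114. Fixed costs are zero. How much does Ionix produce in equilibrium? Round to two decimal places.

130.50

The follower Ionix best-responds to any q_V: π_I = (375 - 0.5Q)q_I - 114q_I.
∂π_I/∂q_I = 261 - (1/2)q_V - q_I = 0 gives the reaction function q_I = (261 - (1/2)q_V).
Vertex substitutes q_I(q_V) into its own profit: π_V = q_V(375 - (1/2)q_V - (261 - (1/2)q_V)/2) - 114q_V = (489/2 - (1/4)q_V)q_V - 114q_V.
Leader FOC: 261/2 - (1/2)q_V = 0, so q_V = 261.
Then q_I = (261 - (1/2)·261) = 261/2.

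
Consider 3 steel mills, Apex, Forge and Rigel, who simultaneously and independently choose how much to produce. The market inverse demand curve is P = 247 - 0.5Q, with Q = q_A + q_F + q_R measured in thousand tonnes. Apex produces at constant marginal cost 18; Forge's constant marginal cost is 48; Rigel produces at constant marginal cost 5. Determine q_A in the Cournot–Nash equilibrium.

Apex's profit: π_A = (247 - 0.5Q)q_A - (18q_A). Setting ∂π_A/∂q_A = 0: 229 - q_A - (1/2)(q_F + q_R) = 0.
Forge's profit: π_F = (247 - 0.5Q)q_F - (48q_F). Setting ∂π_F/∂q_F = 0: 199 - q_F - (1/2)(q_A + q_R) = 0.
Rigel's profit: π_R = (247 - 0.5Q)q_R - (5q_R). Setting ∂π_R/∂q_R = 0: 242 - q_R - (1/2)(q_A + q_F) = 0.
Summing all 3 equations gives 670 − 2Q = 0, hence Q = 335.
Back-substituting: q_A = (229 − 335/2)/(1/2) = 123, q_F = (199 − 335/2)/(1/2) = 63, q_R = (242 − 335/2)/(1/2) = 149.

123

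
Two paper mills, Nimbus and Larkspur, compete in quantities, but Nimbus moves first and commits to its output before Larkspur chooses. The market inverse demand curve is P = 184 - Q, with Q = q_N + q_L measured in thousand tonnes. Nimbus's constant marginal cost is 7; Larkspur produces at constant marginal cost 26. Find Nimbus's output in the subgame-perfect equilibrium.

Solve by backward induction. Given q_N, the follower Larkspur maximises π_L = (184 - q_N - q_L)q_L - 26q_L.
Follower FOC: 158 - q_N - 2q_L = 0, so q_L(q_N) = (158 - q_N)/2.
The leader anticipates this reaction. Substituting into P = 184 - Q gives P = 105 - (1/2)q_N, so π_N = (105 - (1/2)q_N)q_N - 7q_N.
Leader FOC: 98 - q_N = 0, so q_N = 98.
Then q_L = (158 - 98)/2 = 30.

98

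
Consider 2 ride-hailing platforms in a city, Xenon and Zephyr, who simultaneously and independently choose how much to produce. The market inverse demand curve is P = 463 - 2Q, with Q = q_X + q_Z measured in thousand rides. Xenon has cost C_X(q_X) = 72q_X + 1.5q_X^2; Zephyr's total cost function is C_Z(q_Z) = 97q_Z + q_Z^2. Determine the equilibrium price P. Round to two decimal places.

Xenon's profit: π_X = (463 - 2Q)q_X - (72q_X + (3/2)q_X²). Setting ∂π_X/∂q_X = 0: 391 - 7q_X - 2(q_Z) = 0.
Zephyr's profit: π_Z = (463 - 2Q)q_Z - (97q_Z + q_Z²). Setting ∂π_Z/∂q_Z = 0: 366 - 6q_Z - 2(q_X) = 0.
Rearranging gives the reaction functions q_X = (391 - 2q_Z)/7 and q_Z = (366 - 2q_X)/6.
Substituting one into the other gives q_X = 807/19 and q_Z = 890/19.
Total output Q = 1697/19, so price P = 463 - 2·(1697/19) = 284.3684.

284.37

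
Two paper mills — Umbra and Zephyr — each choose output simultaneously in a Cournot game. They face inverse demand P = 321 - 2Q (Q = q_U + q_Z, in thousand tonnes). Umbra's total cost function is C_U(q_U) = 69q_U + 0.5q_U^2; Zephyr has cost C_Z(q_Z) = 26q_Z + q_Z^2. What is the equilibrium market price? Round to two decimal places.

175.38

Umbra's profit: π_U = (321 - 2Q)q_U - (69q_U + (1/2)q_U²). Setting ∂π_U/∂q_U = 0: 252 - 5q_U - 2(q_Z) = 0.
Zephyr's first-order condition: 295 - 6q_Z - 2(q_U) = 0.
Rearranging gives the reaction functions q_U = (252 - 2q_Z)/5 and q_Z = (295 - 2q_U)/6.
Solving the pair: q_U = 461/13, q_Z = 971/26.
Total output Q = 1893/26, so price P = 321 - 2·(1893/26) = 175.3846.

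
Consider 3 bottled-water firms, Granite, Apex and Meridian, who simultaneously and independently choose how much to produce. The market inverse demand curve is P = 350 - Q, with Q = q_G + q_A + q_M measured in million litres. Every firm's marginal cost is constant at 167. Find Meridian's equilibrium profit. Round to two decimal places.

Each firm earns π_i = (350 - Q)q_i - 167q_i.
Setting ∂π_i/∂q_i = 0 with rivals' quantities fixed: 183 - 2q_i - Σ_{j≠i} q_j = 0.
With identical firms every q_j equals q_i, so Σ_{j≠i} q_j = 2q_i and 183 = 4q_i, giving q_i = 183/4.
Price P = 350 - 549/4 = 851/4.
Meridian's profit: (851/4 - 167)·(183/4) = 2093.0625.

2093.06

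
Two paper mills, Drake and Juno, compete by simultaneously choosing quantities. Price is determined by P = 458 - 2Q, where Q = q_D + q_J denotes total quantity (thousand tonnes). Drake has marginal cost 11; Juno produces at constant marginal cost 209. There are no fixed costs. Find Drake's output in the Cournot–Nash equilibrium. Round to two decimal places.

107.50

Drake's profit: π_D = (458 - 2Q)q_D - (11q_D). Setting ∂π_D/∂q_D = 0: 447 - 4q_D - 2(q_J) = 0.
Juno's first-order condition: 249 - 4q_J - 2(q_D) = 0.
Best responses: q_D = (447 - 2q_J)/4, q_J = (249 - 2q_D)/4.
Substituting one into the other gives q_D = 215/2 and q_J = 17/2.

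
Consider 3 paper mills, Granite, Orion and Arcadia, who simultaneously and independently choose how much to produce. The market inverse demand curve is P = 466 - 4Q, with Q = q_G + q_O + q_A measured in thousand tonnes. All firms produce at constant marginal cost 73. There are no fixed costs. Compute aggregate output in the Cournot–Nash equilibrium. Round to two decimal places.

73.69

Each firm earns π_i = (466 - 4Q)q_i - 73q_i.
First-order condition (treating rivals' output as given): 393 - 8q_i - 4·Σ_{j≠i} q_j = 0.
With identical firms every q_j equals q_i, so Σ_{j≠i} q_j = 2q_i and 393 = 16q_i, giving q_i = 393/16.
Total output Q = 393/16 + 393/16 + 393/16 = 1179/16.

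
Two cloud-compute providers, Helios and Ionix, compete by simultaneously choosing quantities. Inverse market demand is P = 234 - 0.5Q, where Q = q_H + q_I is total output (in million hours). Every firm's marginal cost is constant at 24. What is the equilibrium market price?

94

A representative firm's profit is π_i = q_i(234 - 0.5Q) - 24q_i.
First-order condition (treating rivals' output as given): 210 - q_i - (1/2)q_j = 0.
By symmetry each firm produces the same amount; substituting q_j = q_i yields q_i = 210/(3/2) = 140.
Total output Q = 280, so price P = 234 - (1/2)·280 = 94.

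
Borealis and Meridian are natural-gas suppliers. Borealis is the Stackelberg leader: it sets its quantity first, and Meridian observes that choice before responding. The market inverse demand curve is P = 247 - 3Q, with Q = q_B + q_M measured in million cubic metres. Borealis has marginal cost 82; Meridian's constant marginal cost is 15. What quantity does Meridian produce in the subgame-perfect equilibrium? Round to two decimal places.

30.50

Solve by backward induction. Given q_B, the follower Meridian maximises π_M = (247 - 3q_B - 3q_M)q_M - 15q_M.
∂π_M/∂q_M = 232 - 3q_B - 6q_M = 0 gives the reaction function q_M = (232 - 3q_B)/6.
Borealis substitutes q_M(q_B) into its own profit: π_B = q_B(247 - 3q_B - (232 - 3q_B)/2) - 82q_B = (131 - (3/2)q_B)q_B - 82q_B.
Leader FOC: 49 - 3q_B = 0, so q_B = 49/3.
Then q_M = (232 - 3·(49/3))/6 = 61/2.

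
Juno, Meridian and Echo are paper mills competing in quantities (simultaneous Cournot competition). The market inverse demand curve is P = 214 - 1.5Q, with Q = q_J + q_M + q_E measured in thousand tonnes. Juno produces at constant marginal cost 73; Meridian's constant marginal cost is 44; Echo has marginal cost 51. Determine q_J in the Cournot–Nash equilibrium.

15

Juno's profit: π_J = (214 - 1.5Q)q_J - (73q_J). Setting ∂π_J/∂q_J = 0: 141 - 3q_J - (3/2)(q_M + q_E) = 0.
Meridian's first-order condition: 170 - 3q_M - (3/2)(q_J + q_E) = 0.
Echo's profit: π_E = (214 - 1.5Q)q_E - (51q_E). Setting ∂π_E/∂q_E = 0: 163 - 3q_E - (3/2)(q_J + q_M) = 0.
Summing all 3 equations gives 474 − 6Q = 0, hence Q = 79.
Back-substituting: q_J = (141 − 237/2)/(3/2) = 15, q_M = (170 − 237/2)/(3/2) = 103/3, q_E = (163 − 237/2)/(3/2) = 89/3.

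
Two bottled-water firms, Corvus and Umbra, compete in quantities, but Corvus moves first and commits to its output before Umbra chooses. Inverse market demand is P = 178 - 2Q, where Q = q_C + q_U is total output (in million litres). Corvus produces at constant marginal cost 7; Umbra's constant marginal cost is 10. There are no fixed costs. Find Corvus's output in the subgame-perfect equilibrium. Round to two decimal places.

Solve by backward induction. Given q_C, the follower Umbra maximises π_U = (178 - 2q_C - 2q_U)q_U - 10q_U.
∂π_U/∂q_U = 168 - 2q_C - 4q_U = 0 gives the reaction function q_U = (168 - 2q_C)/4.
The leader anticipates this reaction. Substituting into P = 178 - 2Q gives P = 94 - q_C, so π_C = (94 - q_C)q_C - 7q_C.
The leader's first-order condition 87 - 2q_C = 0 yields q_C = 87/2.
Then q_U = (168 - 2·(87/2))/4 = 81/4.

43.50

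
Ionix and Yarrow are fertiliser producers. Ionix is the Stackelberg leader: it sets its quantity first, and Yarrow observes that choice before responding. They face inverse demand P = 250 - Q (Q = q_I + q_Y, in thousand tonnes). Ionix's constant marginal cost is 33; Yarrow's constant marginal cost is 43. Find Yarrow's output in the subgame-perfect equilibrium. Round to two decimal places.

Solve by backward induction. Given q_I, the follower Yarrow maximises π_Y = (250 - q_I - q_Y)q_Y - 43q_Y.
Follower FOC: 207 - q_I - 2q_Y = 0, so q_Y(q_I) = (207 - q_I)/2.
Ionix substitutes q_Y(q_I) into its own profit: π_I = q_I(250 - q_I - (207 - q_I)/2) - 33q_I = (293/2 - (1/2)q_I)q_I - 33q_I.
The leader's first-order condition 227/2 - q_I = 0 yields q_I = 227/2.
Then q_Y = (207 - 227/2)/2 = 187/4.

46.75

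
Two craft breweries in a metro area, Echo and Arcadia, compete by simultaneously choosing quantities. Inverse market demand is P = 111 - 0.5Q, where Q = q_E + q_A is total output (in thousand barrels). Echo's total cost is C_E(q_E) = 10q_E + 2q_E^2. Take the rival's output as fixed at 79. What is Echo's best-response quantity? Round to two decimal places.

With the rival's output fixed at 79, Echo's profit is π_E = (111 - (1/2)·79 - (1/2)q_E)q_E - (10q_E + 2q_E²) = (143/2 - (1/2)q_E)q_E - (10q_E + 2q_E²).
∂π_E/∂q_E = 123/2 - 5q_E = 0, so q_E = 123/10.

12.30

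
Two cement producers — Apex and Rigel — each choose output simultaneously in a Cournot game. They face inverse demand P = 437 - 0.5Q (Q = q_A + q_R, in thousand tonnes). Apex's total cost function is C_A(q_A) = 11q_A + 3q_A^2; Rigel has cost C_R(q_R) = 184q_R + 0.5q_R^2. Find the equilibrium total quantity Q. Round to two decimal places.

Apex's profit: π_A = (437 - 0.5Q)q_A - (11q_A + 3q_A²). Setting ∂π_A/∂q_A = 0: 426 - 7q_A - (1/2)(q_R) = 0.
Rigel's profit: π_R = (437 - 0.5Q)q_R - (184q_R + (1/2)q_R²). Setting ∂π_R/∂q_R = 0: 253 - 2q_R - (1/2)(q_A) = 0.
Best responses: q_A = (426 - (1/2)q_R)/7, q_R = (253 - (1/2)q_A)/2.
Solving the pair: q_A = 52.7636, q_R = 113.3091.
Total output Q = 52.7636 + 113.3091 = 166.0727.

166.07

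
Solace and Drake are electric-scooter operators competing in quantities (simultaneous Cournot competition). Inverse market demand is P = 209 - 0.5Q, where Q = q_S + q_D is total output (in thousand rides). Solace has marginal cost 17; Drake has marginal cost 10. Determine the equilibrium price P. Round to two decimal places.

Solace's profit: π_S = (209 - 0.5Q)q_S - (17q_S). Setting ∂π_S/∂q_S = 0: 192 - q_S - (1/2)(q_D) = 0.
Drake's profit: π_D = (209 - 0.5Q)q_D - (10q_D). Setting ∂π_D/∂q_D = 0: 199 - q_D - (1/2)(q_S) = 0.
Best responses: q_S = (192 - (1/2)q_D), q_D = (199 - (1/2)q_S).
Solving the pair: q_S = 370/3, q_D = 412/3.
Total output Q = 782/3, so price P = 209 - (1/2)·(782/3) = 236/3.

78.67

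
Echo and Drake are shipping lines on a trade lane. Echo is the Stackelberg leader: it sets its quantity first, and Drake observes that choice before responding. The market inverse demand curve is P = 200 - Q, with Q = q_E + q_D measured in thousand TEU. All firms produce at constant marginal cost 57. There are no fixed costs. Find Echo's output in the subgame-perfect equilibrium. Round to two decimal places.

Solve by backward induction. Given q_E, the follower Drake maximises π_D = (200 - q_E - q_D)q_D - 57q_D.
Follower FOC: 143 - q_E - 2q_D = 0, so q_D(q_E) = (143 - q_E)/2.
The leader anticipates this reaction. Substituting into P = 200 - Q gives P = 257/2 - (1/2)q_E, so π_E = (257/2 - (1/2)q_E)q_E - 57q_E.
The leader's first-order condition 143/2 - q_E = 0 yields q_E = 143/2.
Then q_D = (143 - 143/2)/2 = 143/4.

71.50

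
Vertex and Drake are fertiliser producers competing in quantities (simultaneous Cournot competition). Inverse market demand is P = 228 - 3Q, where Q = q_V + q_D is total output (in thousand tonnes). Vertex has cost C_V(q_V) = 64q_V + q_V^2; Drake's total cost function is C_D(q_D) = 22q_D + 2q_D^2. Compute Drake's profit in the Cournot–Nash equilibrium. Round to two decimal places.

Vertex's profit: π_V = (228 - 3Q)q_V - (64q_V + q_V²). Setting ∂π_V/∂q_V = 0: 164 - 8q_V - 3(q_D) = 0.
Drake's first-order condition: 206 - 10q_D - 3(q_V) = 0.
So q_V = (164 - 3q_D)/8 and q_D = (206 - 3q_V)/10.
Substituting one into the other gives q_V = 1022/71 and q_D = 1156/71.
Price P = 228 - 3·30.6761 = 135.9718.
Drake's profit: 135.9718·(1156/71) - 22·(1156/71) - 2(1156/71)² = 1325.4672.

1325.47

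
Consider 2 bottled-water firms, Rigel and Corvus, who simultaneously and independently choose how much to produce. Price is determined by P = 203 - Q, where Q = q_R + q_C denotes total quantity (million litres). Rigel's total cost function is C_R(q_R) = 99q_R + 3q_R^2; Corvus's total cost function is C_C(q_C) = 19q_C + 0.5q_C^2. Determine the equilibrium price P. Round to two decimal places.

137.96

Rigel's profit: π_R = (203 - Q)q_R - (99q_R + 3q_R²). Setting ∂π_R/∂q_R = 0: 104 - 8q_R - (q_C) = 0.
Corvus's profit: π_C = (203 - Q)q_C - (19q_C + (1/2)q_C²). Setting ∂π_C/∂q_C = 0: 184 - 3q_C - (q_R) = 0.
Best responses: q_R = (104 - q_C)/8, q_C = (184 - q_R)/3.
Substituting one into the other gives q_R = 128/23 and q_C = 1368/23.
Total output Q = 1496/23, so price P = 203 - 1496/23 = 137.9565.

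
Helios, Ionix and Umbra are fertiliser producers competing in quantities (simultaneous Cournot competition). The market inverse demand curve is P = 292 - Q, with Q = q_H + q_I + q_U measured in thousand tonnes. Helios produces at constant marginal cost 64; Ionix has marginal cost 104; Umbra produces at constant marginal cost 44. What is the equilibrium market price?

Helios's profit: π_H = (292 - Q)q_H - (64q_H). Setting ∂π_H/∂q_H = 0: 228 - 2q_H - (q_I + q_U) = 0.
Ionix's first-order condition: 188 - 2q_I - (q_H + q_U) = 0.
Umbra's profit: π_U = (292 - Q)q_U - (44q_U). Setting ∂π_U/∂q_U = 0: 248 - 2q_U - (q_H + q_I) = 0.
Adding the 3 first-order conditions: 664 − 4Q = 0, so Q = 166.
Back-substituting: q_H = (228 − 166) = 62, q_I = (188 − 166) = 22, q_U = (248 − 166) = 82.
Total output Q = 166, so price P = 292 - 166 = 126.

126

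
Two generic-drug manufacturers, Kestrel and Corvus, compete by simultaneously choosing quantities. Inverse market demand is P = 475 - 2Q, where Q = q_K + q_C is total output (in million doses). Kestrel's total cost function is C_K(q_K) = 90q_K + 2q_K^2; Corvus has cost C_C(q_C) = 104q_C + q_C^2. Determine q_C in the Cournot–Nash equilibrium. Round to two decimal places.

49.95

Kestrel's profit: π_K = (475 - 2Q)q_K - (90q_K + 2q_K²). Setting ∂π_K/∂q_K = 0: 385 - 8q_K - 2(q_C) = 0.
Corvus's first-order condition: 371 - 6q_C - 2(q_K) = 0.
Best responses: q_K = (385 - 2q_C)/8, q_C = (371 - 2q_K)/6.
Solving the pair: q_K = 392/11, q_C = 1099/22.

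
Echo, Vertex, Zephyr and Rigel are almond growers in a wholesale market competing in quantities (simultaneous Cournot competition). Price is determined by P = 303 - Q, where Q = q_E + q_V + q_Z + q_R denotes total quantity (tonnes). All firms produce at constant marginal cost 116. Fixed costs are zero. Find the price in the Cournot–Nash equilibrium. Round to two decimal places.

153.40

A representative firm's profit is π_i = q_i(303 - Q) - 116q_i.
Setting ∂π_i/∂q_i = 0 with rivals' quantities fixed: 187 - 2q_i - Σ_{j≠i} q_j = 0.
By symmetry each firm produces the same amount; substituting Σ_{j≠i} q_j = 3q_i yields q_i = 187/5.
Total output Q = 748/5, so price P = 303 - 748/5 = 767/5.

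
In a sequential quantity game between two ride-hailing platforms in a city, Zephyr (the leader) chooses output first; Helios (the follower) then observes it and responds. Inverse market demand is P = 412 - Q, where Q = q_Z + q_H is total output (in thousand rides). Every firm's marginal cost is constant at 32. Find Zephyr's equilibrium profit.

The follower Helios best-responds to any q_Z: π_H = (412 - Q)q_H - 32q_H.
∂π_H/∂q_H = 380 - q_Z - 2q_H = 0 gives the reaction function q_H = (380 - q_Z)/2.
The leader anticipates this reaction. Substituting into P = 412 - Q gives P = 222 - (1/2)q_Z, so π_Z = (222 - (1/2)q_Z)q_Z - 32q_Z.
The leader's first-order condition 190 - q_Z = 0 yields q_Z = 190.
Then q_H = (380 - 190)/2 = 95.
Price P = 412 - 285 = 127.
Zephyr's profit: (127 - 32)·190 = 18050.

18050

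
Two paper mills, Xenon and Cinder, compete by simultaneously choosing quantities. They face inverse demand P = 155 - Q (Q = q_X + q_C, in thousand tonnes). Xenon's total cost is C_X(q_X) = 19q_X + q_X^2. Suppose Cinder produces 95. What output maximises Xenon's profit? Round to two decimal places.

With the rival's output fixed at 95, Xenon's profit is π_X = (155 - 95 - q_X)q_X - (19q_X + q_X²) = (60 - q_X)q_X - (19q_X + q_X²).
∂π_X/∂q_X = 41 - 4q_X = 0, so q_X = 41/4.

10.25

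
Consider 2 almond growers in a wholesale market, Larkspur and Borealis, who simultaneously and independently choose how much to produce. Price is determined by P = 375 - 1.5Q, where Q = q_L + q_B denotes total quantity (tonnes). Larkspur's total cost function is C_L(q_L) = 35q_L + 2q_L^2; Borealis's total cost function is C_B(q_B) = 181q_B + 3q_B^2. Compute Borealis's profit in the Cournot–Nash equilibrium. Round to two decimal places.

Larkspur's profit: π_L = (375 - 1.5Q)q_L - (35q_L + 2q_L²). Setting ∂π_L/∂q_L = 0: 340 - 7q_L - (3/2)(q_B) = 0.
Borealis's first-order condition: 194 - 9q_B - (3/2)(q_L) = 0.
Best responses: q_L = (340 - (3/2)q_B)/7, q_B = (194 - (3/2)q_L)/9.
Substituting one into the other gives q_L = 45.5802 and q_B = 13.9588.
Price P = 375 - (3/2)·59.5391 = 285.6914.
Borealis's profit: 285.6914·13.9588 - 181·13.9588 - 3·13.9588² = 876.8224.

876.82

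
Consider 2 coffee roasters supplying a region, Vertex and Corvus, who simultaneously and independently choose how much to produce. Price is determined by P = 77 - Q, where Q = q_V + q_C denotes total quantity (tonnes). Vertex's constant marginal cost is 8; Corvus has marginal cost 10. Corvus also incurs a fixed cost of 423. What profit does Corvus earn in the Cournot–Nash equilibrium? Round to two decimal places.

Vertex's profit: π_V = (77 - Q)q_V - (8q_V). Setting ∂π_V/∂q_V = 0: 69 - 2q_V - (q_C) = 0.
Corvus's profit: π_C = (77 - Q)q_C - (10q_C). Setting ∂π_C/∂q_C = 0: 67 - 2q_C - (q_V) = 0.
Rearranging gives the reaction functions q_V = (69 - q_C)/2 and q_C = (67 - q_V)/2.
Substituting one into the other gives q_V = 71/3 and q_C = 65/3.
Price P = 77 - 136/3 = 95/3.
Corvus's profit: (95/3 - 10)·(65/3) - 423 = 418/9.

46.44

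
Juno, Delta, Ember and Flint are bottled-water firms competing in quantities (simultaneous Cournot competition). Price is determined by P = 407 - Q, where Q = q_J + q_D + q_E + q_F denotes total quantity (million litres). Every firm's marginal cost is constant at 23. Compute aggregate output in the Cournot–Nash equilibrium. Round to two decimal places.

307.20

Each firm earns π_i = (407 - Q)q_i - 23q_i.
First-order condition (treating rivals' output as given): 384 - 2q_i - Σ_{j≠i} q_j = 0.
With identical firms every q_j equals q_i, so Σ_{j≠i} q_j = 3q_i and 384 = 5q_i, giving q_i = 384/5.
Total output Q = 384/5 + 384/5 + 384/5 + 384/5 = 1536/5.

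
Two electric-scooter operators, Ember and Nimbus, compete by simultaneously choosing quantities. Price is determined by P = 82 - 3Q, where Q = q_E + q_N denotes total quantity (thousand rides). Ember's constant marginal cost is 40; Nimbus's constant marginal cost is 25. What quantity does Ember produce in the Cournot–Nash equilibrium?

Ember's profit: π_E = (82 - 3Q)q_E - (40q_E). Setting ∂π_E/∂q_E = 0: 42 - 6q_E - 3(q_N) = 0.
Nimbus's profit: π_N = (82 - 3Q)q_N - (25q_N). Setting ∂π_N/∂q_N = 0: 57 - 6q_N - 3(q_E) = 0.
Best responses: q_E = (42 - 3q_N)/6, q_N = (57 - 3q_E)/6.
Solving the pair: q_E = 3, q_N = 8.

3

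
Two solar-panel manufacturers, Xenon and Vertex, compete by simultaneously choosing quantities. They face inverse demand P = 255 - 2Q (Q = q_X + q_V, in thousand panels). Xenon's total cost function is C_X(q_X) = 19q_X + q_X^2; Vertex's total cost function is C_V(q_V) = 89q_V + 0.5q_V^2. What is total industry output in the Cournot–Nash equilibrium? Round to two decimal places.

52.77

Xenon's profit: π_X = (255 - 2Q)q_X - (19q_X + q_X²). Setting ∂π_X/∂q_X = 0: 236 - 6q_X - 2(q_V) = 0.
Vertex's profit: π_V = (255 - 2Q)q_V - (89q_V + (1/2)q_V²). Setting ∂π_V/∂q_V = 0: 166 - 5q_V - 2(q_X) = 0.
So q_X = (236 - 2q_V)/6 and q_V = (166 - 2q_X)/5.
Solving the pair: q_X = 424/13, q_V = 262/13.
Total output Q = 424/13 + 262/13 = 686/13.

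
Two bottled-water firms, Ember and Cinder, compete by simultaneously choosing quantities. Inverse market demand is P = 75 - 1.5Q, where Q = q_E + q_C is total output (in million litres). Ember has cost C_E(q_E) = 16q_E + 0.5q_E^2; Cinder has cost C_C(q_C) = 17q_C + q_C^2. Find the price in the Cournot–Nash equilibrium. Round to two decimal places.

Ember's profit: π_E = (75 - 1.5Q)q_E - (16q_E + (1/2)q_E²). Setting ∂π_E/∂q_E = 0: 59 - 4q_E - (3/2)(q_C) = 0.
Cinder's first-order condition: 58 - 5q_C - (3/2)(q_E) = 0.
Rearranging gives the reaction functions q_E = (59 - (3/2)q_C)/4 and q_C = (58 - (3/2)q_E)/5.
Substituting one into the other gives q_E = 832/71 and q_C = 574/71.
Total output Q = 1406/71, so price P = 75 - (3/2)·(1406/71) = 45.2958.

45.30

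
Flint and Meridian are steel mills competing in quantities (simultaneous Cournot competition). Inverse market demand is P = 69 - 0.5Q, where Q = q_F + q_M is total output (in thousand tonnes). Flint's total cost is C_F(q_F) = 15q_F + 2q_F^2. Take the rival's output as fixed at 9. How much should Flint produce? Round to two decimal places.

9.90

With the rival's output fixed at 9, Flint's profit is π_F = (69 - (1/2)·9 - (1/2)q_F)q_F - (15q_F + 2q_F²) = (129/2 - (1/2)q_F)q_F - (15q_F + 2q_F²).
∂π_F/∂q_F = 99/2 - 5q_F = 0, so q_F = 99/10.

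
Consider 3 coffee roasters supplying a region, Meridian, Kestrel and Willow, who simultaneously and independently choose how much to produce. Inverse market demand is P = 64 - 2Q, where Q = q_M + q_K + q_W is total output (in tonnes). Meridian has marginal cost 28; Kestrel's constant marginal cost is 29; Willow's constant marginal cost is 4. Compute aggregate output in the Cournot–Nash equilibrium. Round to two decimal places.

16.38

Meridian's profit: π_M = (64 - 2Q)q_M - (28q_M). Setting ∂π_M/∂q_M = 0: 36 - 4q_M - 2(q_K + q_W) = 0.
Kestrel's first-order condition: 35 - 4q_K - 2(q_M + q_W) = 0.
Willow's first-order condition: 60 - 4q_W - 2(q_M + q_K) = 0.
Summing all 3 equations gives 131 − 8Q = 0, hence Q = 131/8.
Back-substituting: q_M = (36 − 131/4)/2 = 13/8, q_K = (35 − 131/4)/2 = 9/8, q_W = (60 − 131/4)/2 = 109/8.
Total output Q = 13/8 + 9/8 + 109/8 = 131/8.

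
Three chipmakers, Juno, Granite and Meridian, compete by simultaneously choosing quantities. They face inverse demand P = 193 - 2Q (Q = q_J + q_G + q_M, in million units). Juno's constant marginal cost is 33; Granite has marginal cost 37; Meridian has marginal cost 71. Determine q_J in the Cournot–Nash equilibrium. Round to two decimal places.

Juno's profit: π_J = (193 - 2Q)q_J - (33q_J). Setting ∂π_J/∂q_J = 0: 160 - 4q_J - 2(q_G + q_M) = 0.
Granite's profit: π_G = (193 - 2Q)q_G - (37q_G). Setting ∂π_G/∂q_G = 0: 156 - 4q_G - 2(q_J + q_M) = 0.
Meridian's profit: π_M = (193 - 2Q)q_M - (71q_M). Setting ∂π_M/∂q_M = 0: 122 - 4q_M - 2(q_J + q_G) = 0.
Adding the 3 conditions: 438 − 4Q − 4Q = 0, i.e. Q = 219/4.
Back-substituting: q_J = (160 − 219/2)/2 = 101/4, q_G = (156 − 219/2)/2 = 93/4, q_M = (122 − 219/2)/2 = 25/4.

25.25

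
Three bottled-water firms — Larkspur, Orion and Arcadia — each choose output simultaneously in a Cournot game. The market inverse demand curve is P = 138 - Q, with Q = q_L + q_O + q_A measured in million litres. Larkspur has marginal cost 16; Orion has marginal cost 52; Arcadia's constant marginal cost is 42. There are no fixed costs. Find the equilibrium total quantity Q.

76

Larkspur's profit: π_L = (138 - Q)q_L - (16q_L). Setting ∂π_L/∂q_L = 0: 122 - 2q_L - (q_O + q_A) = 0.
Orion's first-order condition: 86 - 2q_O - (q_L + q_A) = 0.
Arcadia's profit: π_A = (138 - Q)q_A - (42q_A). Setting ∂π_A/∂q_A = 0: 96 - 2q_A - (q_L + q_O) = 0.
Adding the 3 first-order conditions: 304 − 4Q = 0, so Q = 76.
Back-substituting: q_L = (122 − 76) = 46, q_O = (86 − 76) = 10, q_A = (96 − 76) = 20.
Total output Q = 46 + 10 + 20 = 76.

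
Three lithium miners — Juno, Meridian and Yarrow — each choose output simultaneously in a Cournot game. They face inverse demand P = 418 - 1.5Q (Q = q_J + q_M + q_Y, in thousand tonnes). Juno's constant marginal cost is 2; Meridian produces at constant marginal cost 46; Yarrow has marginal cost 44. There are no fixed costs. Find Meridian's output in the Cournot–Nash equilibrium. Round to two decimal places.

Juno's profit: π_J = (418 - 1.5Q)q_J - (2q_J). Setting ∂π_J/∂q_J = 0: 416 - 3q_J - (3/2)(q_M + q_Y) = 0.
Meridian's first-order condition: 372 - 3q_M - (3/2)(q_J + q_Y) = 0.
Yarrow's first-order condition: 374 - 3q_Y - (3/2)(q_J + q_M) = 0.
Summing all 3 equations gives 1162 − 6Q = 0, hence Q = 581/3.
Back-substituting: q_J = (416 − 581/2)/(3/2) = 251/3, q_M = (372 − 581/2)/(3/2) = 163/3, q_Y = (374 − 581/2)/(3/2) = 167/3.

54.33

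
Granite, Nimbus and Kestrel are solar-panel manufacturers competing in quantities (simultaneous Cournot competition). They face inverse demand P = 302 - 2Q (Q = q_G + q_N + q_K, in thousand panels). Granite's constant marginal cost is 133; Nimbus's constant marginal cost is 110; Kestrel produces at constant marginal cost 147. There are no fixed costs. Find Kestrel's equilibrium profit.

338

Granite's profit: π_G = (302 - 2Q)q_G - (133q_G). Setting ∂π_G/∂q_G = 0: 169 - 4q_G - 2(q_N + q_K) = 0.
Nimbus's first-order condition: 192 - 4q_N - 2(q_G + q_K) = 0.
Kestrel's profit: π_K = (302 - 2Q)q_K - (147q_K). Setting ∂π_K/∂q_K = 0: 155 - 4q_K - 2(q_G + q_N) = 0.
Adding the 3 first-order conditions: 516 − 8Q = 0, so Q = 129/2.
Back-substituting: q_G = (169 − 129)/2 = 20, q_N = (192 − 129)/2 = 63/2, q_K = (155 − 129)/2 = 13.
Price P = 302 - 2·(129/2) = 173.
Kestrel's profit: (173 - 147)·13 = 338.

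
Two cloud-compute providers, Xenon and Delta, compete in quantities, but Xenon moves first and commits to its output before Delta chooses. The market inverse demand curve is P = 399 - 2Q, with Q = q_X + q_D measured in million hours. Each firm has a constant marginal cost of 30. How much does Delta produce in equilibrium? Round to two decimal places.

The follower Delta best-responds to any q_X: π_D = (399 - 2Q)q_D - 30q_D.
∂π_D/∂q_D = 369 - 2q_X - 4q_D = 0 gives the reaction function q_D = (369 - 2q_X)/4.
Xenon substitutes q_D(q_X) into its own profit: π_X = q_X(399 - 2q_X - (369 - 2q_X)/2) - 30q_X = (429/2 - q_X)q_X - 30q_X.
Leader FOC: 369/2 - 2q_X = 0, so q_X = 369/4.
Then q_D = (369 - 2·(369/4))/4 = 369/8.

46.13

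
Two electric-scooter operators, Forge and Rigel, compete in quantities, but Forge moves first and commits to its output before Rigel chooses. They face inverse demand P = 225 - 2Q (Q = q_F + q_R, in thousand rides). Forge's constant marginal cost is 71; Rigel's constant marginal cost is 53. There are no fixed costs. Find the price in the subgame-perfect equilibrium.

105

The follower Rigel best-responds to any q_F: π_R = (225 - 2Q)q_R - 53q_R.
Follower FOC: 172 - 2q_F - 4q_R = 0, so q_R(q_F) = (172 - 2q_F)/4.
The leader anticipates this reaction. Substituting into P = 225 - 2Q gives P = 139 - q_F, so π_F = (139 - q_F)q_F - 71q_F.
The leader's first-order condition 68 - 2q_F = 0 yields q_F = 34.
Then q_R = (172 - 2·34)/4 = 26.
Total output Q = 60, so price P = 225 - 2·60 = 105.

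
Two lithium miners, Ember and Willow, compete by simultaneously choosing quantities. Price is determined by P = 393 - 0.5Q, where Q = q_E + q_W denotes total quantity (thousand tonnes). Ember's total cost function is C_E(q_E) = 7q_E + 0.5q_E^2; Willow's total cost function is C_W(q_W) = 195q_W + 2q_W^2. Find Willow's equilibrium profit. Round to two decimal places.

1083.73

Ember's profit: π_E = (393 - 0.5Q)q_E - (7q_E + (1/2)q_E²). Setting ∂π_E/∂q_E = 0: 386 - 2q_E - (1/2)(q_W) = 0.
Willow's first-order condition: 198 - 5q_W - (1/2)(q_E) = 0.
Rearranging gives the reaction functions q_E = (386 - (1/2)q_W)/2 and q_W = (198 - (1/2)q_E)/5.
Substituting one into the other gives q_E = 187.7949 and q_W = 812/39.
Price P = 393 - (1/2)·208.6154 = 288.6923.
Willow's profit: 288.6923·(812/39) - 195·(812/39) - 2(812/39)² = 1083.7344.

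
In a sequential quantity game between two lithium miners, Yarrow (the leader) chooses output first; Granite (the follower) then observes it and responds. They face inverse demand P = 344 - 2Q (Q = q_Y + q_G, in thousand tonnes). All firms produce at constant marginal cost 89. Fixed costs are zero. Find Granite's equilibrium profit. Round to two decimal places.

2032.03

The follower Granite best-responds to any q_Y: π_G = (344 - 2Q)q_G - 89q_G.
Setting the follower's marginal profit to zero, 255 - 2q_Y - 4q_G = 0, i.e. q_G = (255 - 2q_Y)/4.
Yarrow substitutes q_G(q_Y) into its own profit: π_Y = q_Y(344 - 2q_Y - (255 - 2q_Y)/2) - 89q_Y = (433/2 - q_Y)q_Y - 89q_Y.
Leader FOC: 255/2 - 2q_Y = 0, so q_Y = 255/4.
Then q_G = (255 - 2·(255/4))/4 = 255/8.
Price P = 344 - 2·(765/8) = 611/4.
Granite's profit: (611/4 - 89)·(255/8) = 2032.0313.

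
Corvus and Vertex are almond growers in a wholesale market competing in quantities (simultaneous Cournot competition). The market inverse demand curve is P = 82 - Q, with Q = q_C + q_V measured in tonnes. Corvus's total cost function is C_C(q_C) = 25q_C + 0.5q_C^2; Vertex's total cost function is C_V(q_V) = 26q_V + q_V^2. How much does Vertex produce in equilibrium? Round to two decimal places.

Corvus's profit: π_C = (82 - Q)q_C - (25q_C + (1/2)q_C²). Setting ∂π_C/∂q_C = 0: 57 - 3q_C - (q_V) = 0.
Vertex's profit: π_V = (82 - Q)q_V - (26q_V + q_V²). Setting ∂π_V/∂q_V = 0: 56 - 4q_V - (q_C) = 0.
Best responses: q_C = (57 - q_V)/3, q_V = (56 - q_C)/4.
Substituting one into the other gives q_C = 172/11 and q_V = 111/11.

10.09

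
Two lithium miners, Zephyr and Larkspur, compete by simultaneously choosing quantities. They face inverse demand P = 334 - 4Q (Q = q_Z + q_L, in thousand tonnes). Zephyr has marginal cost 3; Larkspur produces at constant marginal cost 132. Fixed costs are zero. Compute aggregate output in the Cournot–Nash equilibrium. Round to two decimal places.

Zephyr's profit: π_Z = (334 - 4Q)q_Z - (3q_Z). Setting ∂π_Z/∂q_Z = 0: 331 - 8q_Z - 4(q_L) = 0.
Larkspur's first-order condition: 202 - 8q_L - 4(q_Z) = 0.
Rearranging gives the reaction functions q_Z = (331 - 4q_L)/8 and q_L = (202 - 4q_Z)/8.
Substituting one into the other gives q_Z = 115/3 and q_L = 73/12.
Total output Q = 115/3 + 73/12 = 533/12.

44.42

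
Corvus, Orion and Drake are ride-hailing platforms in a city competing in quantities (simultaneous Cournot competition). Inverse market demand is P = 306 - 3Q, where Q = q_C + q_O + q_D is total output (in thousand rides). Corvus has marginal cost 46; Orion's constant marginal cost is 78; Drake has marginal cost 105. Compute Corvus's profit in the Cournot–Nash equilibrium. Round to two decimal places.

Corvus's profit: π_C = (306 - 3Q)q_C - (46q_C). Setting ∂π_C/∂q_C = 0: 260 - 6q_C - 3(q_O + q_D) = 0.
Orion's profit: π_O = (306 - 3Q)q_O - (78q_O). Setting ∂π_O/∂q_O = 0: 228 - 6q_O - 3(q_C + q_D) = 0.
Drake's first-order condition: 201 - 6q_D - 3(q_C + q_O) = 0.
Summing all 3 equations gives 689 − 12Q = 0, hence Q = 689/12.
Back-substituting: q_C = (260 − 689/4)/3 = 117/4, q_O = (228 − 689/4)/3 = 223/12, q_D = (201 − 689/4)/3 = 115/12.
Price P = 306 - 3·(689/12) = 535/4.
Corvus's profit: (535/4 - 46)·(117/4) = 2566.6875.

2566.69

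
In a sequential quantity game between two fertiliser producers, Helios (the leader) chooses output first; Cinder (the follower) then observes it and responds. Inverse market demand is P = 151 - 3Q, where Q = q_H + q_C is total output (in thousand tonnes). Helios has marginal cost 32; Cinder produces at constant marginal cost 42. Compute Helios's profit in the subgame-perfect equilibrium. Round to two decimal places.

The follower Cinder best-responds to any q_H: π_C = (151 - 3Q)q_C - 42q_C.
Setting the follower's marginal profit to zero, 109 - 3q_H - 6q_C = 0, i.e. q_C = (109 - 3q_H)/6.
Helios substitutes q_C(q_H) into its own profit: π_H = q_H(151 - 3q_H - (109 - 3q_H)/2) - 32q_H = (193/2 - (3/2)q_H)q_H - 32q_H.
The leader's first-order condition 129/2 - 3q_H = 0 yields q_H = 43/2.
Then q_C = (109 - 3·(43/2))/6 = 89/12.
Price P = 151 - 3·(347/12) = 257/4.
Helios's profit: (257/4 - 32)·(43/2) = 693.3750.

693.38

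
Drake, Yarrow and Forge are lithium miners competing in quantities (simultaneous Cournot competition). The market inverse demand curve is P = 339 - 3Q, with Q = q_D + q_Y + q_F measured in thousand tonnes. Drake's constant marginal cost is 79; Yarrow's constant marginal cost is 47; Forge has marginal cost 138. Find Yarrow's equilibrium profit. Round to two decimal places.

3588.02

Drake's profit: π_D = (339 - 3Q)q_D - (79q_D). Setting ∂π_D/∂q_D = 0: 260 - 6q_D - 3(q_Y + q_F) = 0.
Yarrow's profit: π_Y = (339 - 3Q)q_Y - (47q_Y). Setting ∂π_Y/∂q_Y = 0: 292 - 6q_Y - 3(q_D + q_F) = 0.
Forge's first-order condition: 201 - 6q_F - 3(q_D + q_Y) = 0.
Adding the 3 conditions: 753 − 6Q − 6Q = 0, i.e. Q = 251/4.
Back-substituting: q_D = (260 − 753/4)/3 = 287/12, q_Y = (292 − 753/4)/3 = 415/12, q_F = (201 − 753/4)/3 = 17/4.
Price P = 339 - 3·(251/4) = 603/4.
Yarrow's profit: (603/4 - 47)·(415/12) = 3588.0208.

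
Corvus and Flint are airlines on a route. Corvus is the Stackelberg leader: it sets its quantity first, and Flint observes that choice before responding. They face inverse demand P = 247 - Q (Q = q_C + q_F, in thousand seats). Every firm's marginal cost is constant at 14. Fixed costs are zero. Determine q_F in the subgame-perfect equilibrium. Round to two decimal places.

Solve by backward induction. Given q_C, the follower Flint maximises π_F = (247 - q_C - q_F)q_F - 14q_F.
∂π_F/∂q_F = 233 - q_C - 2q_F = 0 gives the reaction function q_F = (233 - q_C)/2.
Corvus substitutes q_F(q_C) into its own profit: π_C = q_C(247 - q_C - (233 - q_C)/2) - 14q_C = (261/2 - (1/2)q_C)q_C - 14q_C.
Maximising: ∂π_C/∂q_C = 233/2 - q_C = 0, giving q_C = 233/2.
Then q_F = (233 - 233/2)/2 = 233/4.

58.25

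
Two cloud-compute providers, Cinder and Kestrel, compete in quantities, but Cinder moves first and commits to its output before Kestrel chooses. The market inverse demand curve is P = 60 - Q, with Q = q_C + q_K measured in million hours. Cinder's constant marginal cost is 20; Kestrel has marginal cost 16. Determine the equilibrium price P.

29

The follower Kestrel best-responds to any q_C: π_K = (60 - Q)q_K - 16q_K.
Setting the follower's marginal profit to zero, 44 - q_C - 2q_K = 0, i.e. q_K = (44 - q_C)/2.
Cinder substitutes q_K(q_C) into its own profit: π_C = q_C(60 - q_C - (44 - q_C)/2) - 20q_C = (38 - (1/2)q_C)q_C - 20q_C.
The leader's first-order condition 18 - q_C = 0 yields q_C = 18.
Then q_K = (44 - 18)/2 = 13.
Total output Q = 31, so price P = 60 - 31 = 29.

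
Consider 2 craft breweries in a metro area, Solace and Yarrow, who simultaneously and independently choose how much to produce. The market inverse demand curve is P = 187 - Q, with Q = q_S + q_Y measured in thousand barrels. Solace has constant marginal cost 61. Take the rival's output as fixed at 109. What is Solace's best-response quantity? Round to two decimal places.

8.50

With the rival's output fixed at 109, Solace's profit is π_S = (187 - 109 - q_S)q_S - (61q_S) = (78 - q_S)q_S - (61q_S).
∂π_S/∂q_S = 17 - 2q_S = 0, so q_S = 17/2.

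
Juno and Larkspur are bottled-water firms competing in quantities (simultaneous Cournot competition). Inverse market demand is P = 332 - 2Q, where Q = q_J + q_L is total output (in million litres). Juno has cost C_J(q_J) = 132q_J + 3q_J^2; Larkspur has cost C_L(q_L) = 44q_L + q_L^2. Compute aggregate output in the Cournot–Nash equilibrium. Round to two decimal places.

55.43

Juno's profit: π_J = (332 - 2Q)q_J - (132q_J + 3q_J²). Setting ∂π_J/∂q_J = 0: 200 - 10q_J - 2(q_L) = 0.
Larkspur's profit: π_L = (332 - 2Q)q_L - (44q_L + q_L²). Setting ∂π_L/∂q_L = 0: 288 - 6q_L - 2(q_J) = 0.
So q_J = (200 - 2q_L)/10 and q_L = (288 - 2q_J)/6.
Solving the pair: q_J = 78/7, q_L = 310/7.
Total output Q = 78/7 + 310/7 = 388/7.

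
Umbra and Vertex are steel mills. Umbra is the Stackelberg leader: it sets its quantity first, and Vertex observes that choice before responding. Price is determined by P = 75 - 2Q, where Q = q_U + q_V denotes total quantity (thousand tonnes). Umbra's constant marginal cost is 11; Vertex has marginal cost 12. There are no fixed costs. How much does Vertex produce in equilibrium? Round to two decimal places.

7.63

Solve by backward induction. Given q_U, the follower Vertex maximises π_V = (75 - 2q_U - 2q_V)q_V - 12q_V.
∂π_V/∂q_V = 63 - 2q_U - 4q_V = 0 gives the reaction function q_V = (63 - 2q_U)/4.
Umbra substitutes q_V(q_U) into its own profit: π_U = q_U(75 - 2q_U - (63 - 2q_U)/2) - 11q_U = (87/2 - q_U)q_U - 11q_U.
Maximising: ∂π_U/∂q_U = 65/2 - 2q_U = 0, giving q_U = 65/4.
Then q_V = (63 - 2·(65/4))/4 = 61/8.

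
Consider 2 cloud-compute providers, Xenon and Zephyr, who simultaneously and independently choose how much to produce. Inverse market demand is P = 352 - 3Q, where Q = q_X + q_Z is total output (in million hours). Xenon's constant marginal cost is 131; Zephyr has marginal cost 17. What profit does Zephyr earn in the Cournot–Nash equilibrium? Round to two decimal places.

Xenon's profit: π_X = (352 - 3Q)q_X - (131q_X). Setting ∂π_X/∂q_X = 0: 221 - 6q_X - 3(q_Z) = 0.
Zephyr's profit: π_Z = (352 - 3Q)q_Z - (17q_Z). Setting ∂π_Z/∂q_Z = 0: 335 - 6q_Z - 3(q_X) = 0.
So q_X = (221 - 3q_Z)/6 and q_Z = (335 - 3q_X)/6.
Substituting one into the other gives q_X = 107/9 and q_Z = 449/9.
Price P = 352 - 3·(556/9) = 500/3.
Zephyr's profit: (500/3 - 17)·(449/9) = 7466.7037.

7466.70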